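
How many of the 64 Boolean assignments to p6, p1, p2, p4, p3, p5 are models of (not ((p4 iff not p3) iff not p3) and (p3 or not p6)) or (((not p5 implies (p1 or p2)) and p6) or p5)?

Initial set: {((not ((p4 iff not p3) iff not p3) and (p3 or not p6)) or (((not p5 implies (p1 or p2)) and p6) or p5))}.
((not ((p4 iff not p3) iff not p3) and (p3 or not p6)) or (((not p5 implies (p1 or p2)) and p6) or p5)): β-rule — branch into (not ((p4 iff not p3) iff not p3) and (p3 or not p6))  //  (((not p5 implies (p1 or p2)) and p6) or p5).
  branch 1 (add (not ((p4 iff not p3) iff not p3) and (p3 or not p6))):
    (not ((p4 iff not p3) iff not p3) and (p3 or not p6)): α-rule — add not ((p4 iff not p3) iff not p3), (p3 or not p6).
    not ((p4 iff not p3) iff not p3): β-rule — branch into (p4 iff not p3), not not p3  //  not (p4 iff not p3), not p3.
      branch 1.1 (add (p4 iff not p3), not not p3):
        (p3 or not p6): β-rule — branch into p3  //  not p6.
          branch 1.1.1 (add p3):
            (p4 iff not p3): β-rule — branch into p4, not p3  //  not p4, not not p3.
              branch 1.1.1.1 (add p4, not p3):
                × closes — contains both p3 and not p3.
              branch 1.1.1.2 (add not p4, not not p3):
                ○ open, literals {p3=1, p4=0}.
          branch 1.1.2 (add not p6):
            (p4 iff not p3): β-rule — branch into p4, not p3  //  not p4, not not p3.
              branch 1.1.2.1 (add p4, not p3):
                × closes — contains both p3 and not p3.
              branch 1.1.2.2 (add not p4, not not p3):
                ○ open, literals {p3=1, p4=0, p6=0}.
      branch 1.2 (add not (p4 iff not p3), not p3):
        (p3 or not p6): β-rule — branch into p3  //  not p6.
          branch 1.2.1 (add p3):
            × closes — contains both p3 and not p3.
          branch 1.2.2 (add not p6):
            not (p4 iff not p3): β-rule — branch into p4, not not p3  //  not p4, not p3.
              branch 1.2.2.1 (add p4, not not p3):
                × closes — contains both p3 and not p3.
              branch 1.2.2.2 (add not p4, not p3):
                ○ open, literals {p3=0, p4=0, p6=0}.
  branch 2 (add (((not p5 implies (p1 or p2)) and p6) or p5)):
    (((not p5 implies (p1 or p2)) and p6) or p5): β-rule — branch into ((not p5 implies (p1 or p2)) and p6)  //  p5.
      branch 2.1 (add ((not p5 implies (p1 or p2)) and p6)):
        ((not p5 implies (p1 or p2)) and p6): α-rule — add (not p5 implies (p1 or p2)), p6.
        (not p5 implies (p1 or p2)): β-rule — branch into not not p5  //  (p1 or p2).
          branch 2.1.1 (add not not p5):
            ○ open, literals {p5=1, p6=1}.
          branch 2.1.2 (add (p1 or p2)):
            (p1 or p2): β-rule — branch into p1  //  p2.
              branch 2.1.2.1 (add p1):
                ○ open, literals {p1=1, p6=1}.
              branch 2.1.2.2 (add p2):
                ○ open, literals {p2=1, p6=1}.
      branch 2.2 (add p5):
        ○ open, literals {p5=1}.
4 branches closed, 7 open.
Each open branch fixes some atoms; the unmentioned ones are free. Counting distinct full assignments: branch {p3=1, p4=0} (p6, p1, p2, p5) contributes 16 new; branch {p3=1, p4=0, p6=0} (p1, p2, p5) contributes 0 new; branch {p3=0, p4=0, p6=0} (p1, p2, p5) contributes 8 new; branch {p5=1, p6=1} (p1, p2, p4, p3) contributes 12 new; branch {p1=1, p6=1} (p2, p4, p3, p5) contributes 6 new; branch {p2=1, p6=1} (p1, p4, p3, p5) contributes 3 new; branch {p5=1} (p6, p1, p2, p4, p3) contributes 8 new. Total: 53.

53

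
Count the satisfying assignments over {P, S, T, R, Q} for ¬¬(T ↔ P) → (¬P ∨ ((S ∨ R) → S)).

Initial set: {(¬¬(T ↔ P) → (¬P ∨ ((S ∨ R) → S)))}.
(¬¬(T ↔ P) → (¬P ∨ ((S ∨ R) → S))): β-rule — branch into ¬¬¬(T ↔ P)  //  (¬P ∨ ((S ∨ R) → S)).
  branch 1 (add ¬¬¬(T ↔ P)):
    ¬¬¬(T ↔ P): drop double negation, giving ¬(T ↔ P).
    ¬(T ↔ P): β-rule — branch into T, ¬P  //  ¬T, P.
      branch 1.1 (add T, ¬P):
        ○ open, literals {P=false, T=true}.
      branch 1.2 (add ¬T, P):
        ○ open, literals {P=true, T=false}.
  branch 2 (add (¬P ∨ ((S ∨ R) → S))):
    (¬P ∨ ((S ∨ R) → S)): β-rule — branch into ¬P  //  ((S ∨ R) → S).
      branch 2.1 (add ¬P):
        ○ open, literals {P=false}.
      branch 2.2 (add ((S ∨ R) → S)):
        ((S ∨ R) → S): β-rule — branch into ¬(S ∨ R)  //  S.
          branch 2.2.1 (add ¬(S ∨ R)):
            ¬(S ∨ R): α-rule — add ¬S, ¬R.
            ○ open, literals {R=false, S=false}.
          branch 2.2.2 (add S):
            ○ open, literals {S=true}.
0 branches closed, 5 open.
Each open branch fixes some atoms; the unmentioned ones are free. Counting distinct full assignments: branch {P=false, T=true} (S, R, Q) contributes 8 new; branch {P=true, T=false} (S, R, Q) contributes 8 new; branch {P=false} (S, T, R, Q) contributes 8 new; branch {R=false, S=false} (P, T, Q) contributes 2 new; branch {S=true} (P, T, R, Q) contributes 4 new. Total: 30.

30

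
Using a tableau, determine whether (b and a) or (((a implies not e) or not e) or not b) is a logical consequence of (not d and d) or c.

Yes

Initial set: {T ((not d and d) or c); F ((b and a) or (((a implies not e) or not e) or not b))}.
F ((b and a) or (((a implies not e) or not e) or not b)): α-rule — add F (b and a), F (((a implies not e) or not e) or not b).
F (((a implies not e) or not e) or not b): α-rule — add F ((a implies not e) or not e), F not b.
F ((a implies not e) or not e): α-rule — add F (a implies not e), F not e.
F (a implies not e): α-rule — add T a, F not e.
T ((not d and d) or c): β-rule — branch into T (not d and d)  //  T c.
  branch 1 (add T (not d and d)):
    T (not d and d): α-rule — add T not d, T d.
    × closes — contains both d and not d.
  branch 2 (add T c):
    F (b and a): β-rule — branch into F b  //  F a.
      branch 2.1 (add F b):
        × closes — contains both b and not b.
      branch 2.2 (add F a):
        × closes — contains both a and not a.
All 3 branches close.
Every branch closed, so the premises entail the conclusion.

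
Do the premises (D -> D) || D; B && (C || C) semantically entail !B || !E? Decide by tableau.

Initial set: {T ((D -> D) || D); T (B && (C || C)); F (!B || !E)}.
T (B && (C || C)): α-rule — add T B, T (C || C).
F (!B || !E): α-rule — add F !B, F !E.
T ((D -> D) || D): β-rule — branch into T (D -> D)  //  T D.
  branch 1 (add T (D -> D)):
    T (C || C): β-rule — branch into T C  //  T C.
      branch 1.1 (add T C):
        T (D -> D): β-rule — branch into F D  //  T D.
          branch 1.1.1 (add F D):
            ○ open, literals {B=1, C=1, D=0, E=1}.
          branch 1.1.2 (add T D):
            ○ open, literals {B=1, C=1, D=1, E=1}.
      branch 1.2 (add T C):
        T (D -> D): β-rule — branch into F D  //  T D.
          branch 1.2.1 (add F D):
            ○ open, literals {B=1, C=1, D=0, E=1}.
          branch 1.2.2 (add T D):
            ○ open, literals {B=1, C=1, D=1, E=1}.
  branch 2 (add T D):
    T (C || C): β-rule — branch into T C  //  T C.
      branch 2.1 (add T C):
        ○ open, literals {B=1, C=1, D=1, E=1}.
      branch 2.2 (add T C):
        ○ open, literals {B=1, C=1, D=1, E=1}.
0 branches closed, 6 open.
An open branch gives a countermodel: B=1, C=1, D=0, E=1 (unmentioned atoms arbitrary); the premises hold there but the conclusion fails.

No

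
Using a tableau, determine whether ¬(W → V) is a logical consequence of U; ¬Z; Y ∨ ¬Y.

Initial set: {U; ¬Z; (Y ∨ ¬Y); ¬¬(W → V)}.
(Y ∨ ¬Y): β-rule — branch into Y  //  ¬Y.
  branch 1 (add Y):
    ¬¬(W → V): β-rule — branch into ¬W  //  V.
      branch 1.1 (add ¬W):
        ○ open, literals {U=true, W=false, Y=true, Z=false}.
      branch 1.2 (add V):
        ○ open, literals {U=true, V=true, Y=true, Z=false}.
  branch 2 (add ¬Y):
    ¬¬(W → V): β-rule — branch into ¬W  //  V.
      branch 2.1 (add ¬W):
        ○ open, literals {U=true, W=false, Y=false, Z=false}.
      branch 2.2 (add V):
        ○ open, literals {U=true, V=true, Y=false, Z=false}.
0 branches closed, 4 open.
An open branch gives a countermodel: U=true, W=false, Y=true, Z=false (unmentioned atoms arbitrary); the premises hold there but the conclusion fails.

No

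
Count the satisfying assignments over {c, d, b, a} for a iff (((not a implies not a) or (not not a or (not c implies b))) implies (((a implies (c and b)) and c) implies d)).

Initial set: {T (a iff (((not a implies not a) or (not not a or (not c implies b))) implies (((a implies (c and b)) and c) implies d)))}.
T (a iff (((not a implies not a) or (not not a or (not c implies b))) implies (((a implies (c and b)) and c) implies d))): β-rule — branch into T a, T (((not a implies not a) or (not not a or (not c implies b))) implies (((a implies (c and b)) and c) implies d))  //  F a, F (((not a implies not a) or (not not a or (not c implies b))) implies (((a implies (c and b)) and c) implies d)).
  branch 1 (add T a, T (((not a implies not a) or (not not a or (not c implies b))) implies (((a implies (c and b)) and c) implies d))):
    T (((not a implies not a) or (not not a or (not c implies b))) implies (((a implies (c and b)) and c) implies d)): β-rule — branch into F ((not a implies not a) or (not not a or (not c implies b)))  //  T (((a implies (c and b)) and c) implies d).
      branch 1.1 (add F ((not a implies not a) or (not not a or (not c implies b)))):
        F ((not a implies not a) or (not not a or (not c implies b))): α-rule — add F (not a implies not a), F (not not a or (not c implies b)).
        F (not a implies not a): α-rule — add T not a, F not a.
        × closes — contains both a and not a.
      branch 1.2 (add T (((a implies (c and b)) and c) implies d)):
        T (((a implies (c and b)) and c) implies d): β-rule — branch into F ((a implies (c and b)) and c)  //  T d.
          branch 1.2.1 (add F ((a implies (c and b)) and c)):
            F ((a implies (c and b)) and c): β-rule — branch into F (a implies (c and b))  //  F c.
              branch 1.2.1.1 (add F (a implies (c and b))):
                F (a implies (c and b)): α-rule — add T a, F (c and b).
                F (c and b): β-rule — branch into F c  //  F b.
                  branch 1.2.1.1.1 (add F c):
                    ○ open, literals {a=true, c=false}.
                  branch 1.2.1.1.2 (add F b):
                    ○ open, literals {a=true, b=false}.
              branch 1.2.1.2 (add F c):
                ○ open, literals {a=true, c=false}.
          branch 1.2.2 (add T d):
            ○ open, literals {a=true, d=true}.
  branch 2 (add F a, F (((not a implies not a) or (not not a or (not c implies b))) implies (((a implies (c and b)) and c) implies d))):
    F (((not a implies not a) or (not not a or (not c implies b))) implies (((a implies (c and b)) and c) implies d)): α-rule — add T ((not a implies not a) or (not not a or (not c implies b))), F (((a implies (c and b)) and c) implies d).
    F (((a implies (c and b)) and c) implies d): α-rule — add T ((a implies (c and b)) and c), F d.
    T ((a implies (c and b)) and c): α-rule — add T (a implies (c and b)), T c.
    T ((not a implies not a) or (not not a or (not c implies b))): β-rule — branch into T (not a implies not a)  //  T (not not a or (not c implies b)).
      branch 2.1 (add T (not a implies not a)):
        T (a implies (c and b)): β-rule — branch into F a  //  T (c and b).
          branch 2.1.1 (add F a):
            T (not a implies not a): β-rule — branch into F not a  //  T not a.
              branch 2.1.1.1 (add F not a):
                × closes — contains both a and not a.
              branch 2.1.1.2 (add T not a):
                ○ open, literals {a=false, c=true, d=false}.
          branch 2.1.2 (add T (c and b)):
            T (c and b): α-rule — add T c, T b.
            T (not a implies not a): β-rule — branch into F not a  //  T not a.
              branch 2.1.2.1 (add F not a):
                × closes — contains both a and not a.
              branch 2.1.2.2 (add T not a):
                ○ open, literals {a=false, b=true, c=true, d=false}.
      branch 2.2 (add T (not not a or (not c implies b))):
        T (a implies (c and b)): β-rule — branch into F a  //  T (c and b).
          branch 2.2.1 (add F a):
            T (not not a or (not c implies b)): β-rule — branch into T not not a  //  T (not c implies b).
              branch 2.2.1.1 (add T not not a):
                T not not a: drop double negation, giving T a.
                × closes — contains both a and not a.
              branch 2.2.1.2 (add T (not c implies b)):
                T (not c implies b): β-rule — branch into F not c  //  T b.
                  branch 2.2.1.2.1 (add F not c):
                    ○ open, literals {a=false, c=true, d=false}.
                  branch 2.2.1.2.2 (add T b):
                    ○ open, literals {a=false, b=true, c=true, d=false}.
          branch 2.2.2 (add T (c and b)):
            T (c and b): α-rule — add T c, T b.
            T (not not a or (not c implies b)): β-rule — branch into T not not a  //  T (not c implies b).
              branch 2.2.2.1 (add T not not a):
                T not not a: drop double negation, giving T a.
                × closes — contains both a and not a.
              branch 2.2.2.2 (add T (not c implies b)):
                T (not c implies b): β-rule — branch into F not c  //  T b.
                  branch 2.2.2.2.1 (add F not c):
                    ○ open, literals {a=false, b=true, c=true, d=false}.
                  branch 2.2.2.2.2 (add T b):
                    ○ open, literals {a=false, b=true, c=true, d=false}.
5 branches closed, 10 open.
Each open branch fixes some atoms; the unmentioned ones are free. Counting distinct full assignments: branch {a=true, c=false} (d, b) contributes 4 new; branch {a=true, b=false} (c, d) contributes 2 new; branch {a=true, c=false} (d, b) contributes 0 new; branch {a=true, d=true} (c, b) contributes 1 new; branch {a=false, c=true, d=false} (b) contributes 2 new; branch {a=false, b=true, c=true, d=false} (none free) contributes 0 new; branch {a=false, c=true, d=false} (b) contributes 0 new; branch {a=false, b=true, c=true, d=false} (none free) contributes 0 new; branch {a=false, b=true, c=true, d=false} (none free) contributes 0 new; branch {a=false, b=true, c=true, d=false} (none free) contributes 0 new. Total: 9.

9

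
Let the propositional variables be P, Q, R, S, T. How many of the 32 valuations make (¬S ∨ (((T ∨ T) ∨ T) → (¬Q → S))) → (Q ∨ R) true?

Initial set: {T ((¬S ∨ (((T ∨ T) ∨ T) → (¬Q → S))) → (Q ∨ R))}.
T ((¬S ∨ (((T ∨ T) ∨ T) → (¬Q → S))) → (Q ∨ R)): β-rule — branch into F (¬S ∨ (((T ∨ T) ∨ T) → (¬Q → S)))  //  T (Q ∨ R).
  branch 1 (add F (¬S ∨ (((T ∨ T) ∨ T) → (¬Q → S)))):
    F (¬S ∨ (((T ∨ T) ∨ T) → (¬Q → S))): α-rule — add F ¬S, F (((T ∨ T) ∨ T) → (¬Q → S)).
    F (((T ∨ T) ∨ T) → (¬Q → S)): α-rule — add T ((T ∨ T) ∨ T), F (¬Q → S).
    F (¬Q → S): α-rule — add T ¬Q, F S.
    × closes — contains both S and ¬S.
  branch 2 (add T (Q ∨ R)):
    T (Q ∨ R): β-rule — branch into T Q  //  T R.
      branch 2.1 (add T Q):
        ○ open, literals {Q=T}.
      branch 2.2 (add T R):
        ○ open, literals {R=T}.
1 branch closed, 2 open.
Each open branch fixes some atoms; the unmentioned ones are free. Counting distinct full assignments: branch {Q=T} (P, R, S, T) contributes 16 new; branch {R=T} (P, Q, S, T) contributes 8 new. Total: 24.

24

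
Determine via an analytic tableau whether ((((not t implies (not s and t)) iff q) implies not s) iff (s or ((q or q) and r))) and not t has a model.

Initial set: {(((((not t implies (not s and t)) iff q) implies not s) iff (s or ((q or q) and r))) and not t)}.
(((((not t implies (not s and t)) iff q) implies not s) iff (s or ((q or q) and r))) and not t): α-rule — add ((((not t implies (not s and t)) iff q) implies not s) iff (s or ((q or q) and r))), not t.
((((not t implies (not s and t)) iff q) implies not s) iff (s or ((q or q) and r))): β-rule — branch into (((not t implies (not s and t)) iff q) implies not s), (s or ((q or q) and r))  //  not (((not t implies (not s and t)) iff q) implies not s), not (s or ((q or q) and r)).
  branch 1 (add (((not t implies (not s and t)) iff q) implies not s), (s or ((q or q) and r))):
    (((not t implies (not s and t)) iff q) implies not s): β-rule — branch into not ((not t implies (not s and t)) iff q)  //  not s.
      branch 1.1 (add not ((not t implies (not s and t)) iff q)):
        (s or ((q or q) and r)): β-rule — branch into s  //  ((q or q) and r).
          branch 1.1.1 (add s):
            not ((not t implies (not s and t)) iff q): β-rule — branch into (not t implies (not s and t)), not q  //  not (not t implies (not s and t)), q.
              branch 1.1.1.1 (add (not t implies (not s and t)), not q):
                (not t implies (not s and t)): β-rule — branch into not not t  //  (not s and t).
                  branch 1.1.1.1.1 (add not not t):
                    × closes — contains both t and not t.
                  branch 1.1.1.1.2 (add (not s and t)):
                    (not s and t): α-rule — add not s, t.
                    × closes — contains both s and not s.
              branch 1.1.1.2 (add not (not t implies (not s and t)), q):
                not (not t implies (not s and t)): α-rule — add not t, not (not s and t).
                not (not s and t): β-rule — branch into not not s  //  not t.
                  branch 1.1.1.2.1 (add not not s):
                    ○ open, literals {q=1, s=1, t=0}.
                  branch 1.1.1.2.2 (add not t):
                    ○ open, literals {q=1, s=1, t=0}.
          branch 1.1.2 (add ((q or q) and r)):
            ((q or q) and r): α-rule — add (q or q), r.
            not ((not t implies (not s and t)) iff q): β-rule — branch into (not t implies (not s and t)), not q  //  not (not t implies (not s and t)), q.
              branch 1.1.2.1 (add (not t implies (not s and t)), not q):
                (q or q): β-rule — branch into q  //  q.
                  branch 1.1.2.1.1 (add q):
                    × closes — contains both q and not q.
                  branch 1.1.2.1.2 (add q):
                    × closes — contains both q and not q.
              branch 1.1.2.2 (add not (not t implies (not s and t)), q):
                not (not t implies (not s and t)): α-rule — add not t, not (not s and t).
                (q or q): β-rule — branch into q  //  q.
                  branch 1.1.2.2.1 (add q):
                    not (not s and t): β-rule — branch into not not s  //  not t.
                      branch 1.1.2.2.1.1 (add not not s):
                        ○ open, literals {q=1, r=1, s=1, t=0}.
                      branch 1.1.2.2.1.2 (add not t):
                        ○ open, literals {q=1, r=1, t=0}.
                  branch 1.1.2.2.2 (add q):
                    not (not s and t): β-rule — branch into not not s  //  not t.
                      branch 1.1.2.2.2.1 (add not not s):
                        ○ open, literals {q=1, r=1, s=1, t=0}.
                      branch 1.1.2.2.2.2 (add not t):
                        ○ open, literals {q=1, r=1, t=0}.
      branch 1.2 (add not s):
        (s or ((q or q) and r)): β-rule — branch into s  //  ((q or q) and r).
          branch 1.2.1 (add s):
            × closes — contains both s and not s.
          branch 1.2.2 (add ((q or q) and r)):
            ((q or q) and r): α-rule — add (q or q), r.
            (q or q): β-rule — branch into q  //  q.
              branch 1.2.2.1 (add q):
                ○ open, literals {q=1, r=1, s=0, t=0}.
              branch 1.2.2.2 (add q):
                ○ open, literals {q=1, r=1, s=0, t=0}.
  branch 2 (add not (((not t implies (not s and t)) iff q) implies not s), not (s or ((q or q) and r))):
    not (((not t implies (not s and t)) iff q) implies not s): α-rule — add ((not t implies (not s and t)) iff q), not not s.
    not (s or ((q or q) and r)): α-rule — add not s, not ((q or q) and r).
    × closes — contains both s and not s.
6 branches closed, 8 open.
An open branch gives a satisfying assignment: q=1, s=1, t=0.

Satisfiable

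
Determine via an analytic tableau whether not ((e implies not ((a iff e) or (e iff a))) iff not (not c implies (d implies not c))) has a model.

Initial set: {T not ((e implies not ((a iff e) or (e iff a))) iff not (not c implies (d implies not c)))}.
T not ((e implies not ((a iff e) or (e iff a))) iff not (not c implies (d implies not c))): β-rule — branch into T (e implies not ((a iff e) or (e iff a))), F not (not c implies (d implies not c))  //  F (e implies not ((a iff e) or (e iff a))), T not (not c implies (d implies not c)).
  branch 1 (add T (e implies not ((a iff e) or (e iff a))), F not (not c implies (d implies not c))):
    T (e implies not ((a iff e) or (e iff a))): β-rule — branch into F e  //  T not ((a iff e) or (e iff a)).
      branch 1.1 (add F e):
        F not (not c implies (d implies not c)): β-rule — branch into F not c  //  T (d implies not c).
          branch 1.1.1 (add F not c):
            ○ open, literals {c=1, e=0}.
          branch 1.1.2 (add T (d implies not c)):
            T (d implies not c): β-rule — branch into F d  //  T not c.
              branch 1.1.2.1 (add F d):
                ○ open, literals {d=0, e=0}.
              branch 1.1.2.2 (add T not c):
                ○ open, literals {c=0, e=0}.
      branch 1.2 (add T not ((a iff e) or (e iff a))):
        T not ((a iff e) or (e iff a)): α-rule — add F (a iff e), F (e iff a).
        F not (not c implies (d implies not c)): β-rule — branch into F not c  //  T (d implies not c).
          branch 1.2.1 (add F not c):
            F (a iff e): β-rule — branch into T a, F e  //  F a, T e.
              branch 1.2.1.1 (add T a, F e):
                F (e iff a): β-rule — branch into T e, F a  //  F e, T a.
                  branch 1.2.1.1.1 (add T e, F a):
                    × closes — contains both e and not e.
                  branch 1.2.1.1.2 (add F e, T a):
                    ○ open, literals {a=1, c=1, e=0}.
              branch 1.2.1.2 (add F a, T e):
                F (e iff a): β-rule — branch into T e, F a  //  F e, T a.
                  branch 1.2.1.2.1 (add T e, F a):
                    ○ open, literals {a=0, c=1, e=1}.
                  branch 1.2.1.2.2 (add F e, T a):
                    × closes — contains both e and not e.
          branch 1.2.2 (add T (d implies not c)):
            F (a iff e): β-rule — branch into T a, F e  //  F a, T e.
              branch 1.2.2.1 (add T a, F e):
                F (e iff a): β-rule — branch into T e, F a  //  F e, T a.
                  branch 1.2.2.1.1 (add T e, F a):
                    × closes — contains both e and not e.
                  branch 1.2.2.1.2 (add F e, T a):
                    T (d implies not c): β-rule — branch into F d  //  T not c.
                      branch 1.2.2.1.2.1 (add F d):
                        ○ open, literals {a=1, d=0, e=0}.
                      branch 1.2.2.1.2.2 (add T not c):
                        ○ open, literals {a=1, c=0, e=0}.
              branch 1.2.2.2 (add F a, T e):
                F (e iff a): β-rule — branch into T e, F a  //  F e, T a.
                  branch 1.2.2.2.1 (add T e, F a):
                    T (d implies not c): β-rule — branch into F d  //  T not c.
                      branch 1.2.2.2.1.1 (add F d):
                        ○ open, literals {a=0, d=0, e=1}.
                      branch 1.2.2.2.1.2 (add T not c):
                        ○ open, literals {a=0, c=0, e=1}.
                  branch 1.2.2.2.2 (add F e, T a):
                    × closes — contains both e and not e.
  branch 2 (add F (e implies not ((a iff e) or (e iff a))), T not (not c implies (d implies not c))):
    F (e implies not ((a iff e) or (e iff a))): α-rule — add T e, F not ((a iff e) or (e iff a)).
    T not (not c implies (d implies not c)): α-rule — add T not c, F (d implies not c).
    F (d implies not c): α-rule — add T d, F not c.
    × closes — contains both c and not c.
5 branches closed, 9 open.
An open branch gives a satisfying assignment: c=1, e=0.

Satisfiable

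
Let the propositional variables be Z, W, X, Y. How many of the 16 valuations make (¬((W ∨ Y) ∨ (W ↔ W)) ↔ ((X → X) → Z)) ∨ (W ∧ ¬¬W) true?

Initial set: {((¬((W ∨ Y) ∨ (W ↔ W)) ↔ ((X → X) → Z)) ∨ (W ∧ ¬¬W))}.
((¬((W ∨ Y) ∨ (W ↔ W)) ↔ ((X → X) → Z)) ∨ (W ∧ ¬¬W)): β-rule — branch into (¬((W ∨ Y) ∨ (W ↔ W)) ↔ ((X → X) → Z))  //  (W ∧ ¬¬W).
  branch 1 (add (¬((W ∨ Y) ∨ (W ↔ W)) ↔ ((X → X) → Z))):
    (¬((W ∨ Y) ∨ (W ↔ W)) ↔ ((X → X) → Z)): β-rule — branch into ¬((W ∨ Y) ∨ (W ↔ W)), ((X → X) → Z)  //  ¬¬((W ∨ Y) ∨ (W ↔ W)), ¬((X → X) → Z).
      branch 1.1 (add ¬((W ∨ Y) ∨ (W ↔ W)), ((X → X) → Z)):
        ¬((W ∨ Y) ∨ (W ↔ W)): α-rule — add ¬(W ∨ Y), ¬(W ↔ W).
        ¬(W ∨ Y): α-rule — add ¬W, ¬Y.
        ((X → X) → Z): β-rule — branch into ¬(X → X)  //  Z.
          branch 1.1.1 (add ¬(X → X)):
            ¬(X → X): α-rule — add X, ¬X.
            × closes — contains both X and ¬X.
          branch 1.1.2 (add Z):
            ¬(W ↔ W): β-rule — branch into W, ¬W  //  ¬W, W.
              branch 1.1.2.1 (add W, ¬W):
                × closes — contains both W and ¬W.
              branch 1.1.2.2 (add ¬W, W):
                × closes — contains both W and ¬W.
      branch 1.2 (add ¬¬((W ∨ Y) ∨ (W ↔ W)), ¬((X → X) → Z)):
        ¬((X → X) → Z): α-rule — add (X → X), ¬Z.
        ¬¬((W ∨ Y) ∨ (W ↔ W)): β-rule — branch into (W ∨ Y)  //  (W ↔ W).
          branch 1.2.1 (add (W ∨ Y)):
            (X → X): β-rule — branch into ¬X  //  X.
              branch 1.2.1.1 (add ¬X):
                (W ∨ Y): β-rule — branch into W  //  Y.
                  branch 1.2.1.1.1 (add W):
                    ○ open, literals {W=1, X=0, Z=0}.
                  branch 1.2.1.1.2 (add Y):
                    ○ open, literals {X=0, Y=1, Z=0}.
              branch 1.2.1.2 (add X):
                (W ∨ Y): β-rule — branch into W  //  Y.
                  branch 1.2.1.2.1 (add W):
                    ○ open, literals {W=1, X=1, Z=0}.
                  branch 1.2.1.2.2 (add Y):
                    ○ open, literals {X=1, Y=1, Z=0}.
          branch 1.2.2 (add (W ↔ W)):
            (X → X): β-rule — branch into ¬X  //  X.
              branch 1.2.2.1 (add ¬X):
                (W ↔ W): β-rule — branch into W, W  //  ¬W, ¬W.
                  branch 1.2.2.1.1 (add W, W):
                    ○ open, literals {W=1, X=0, Z=0}.
                  branch 1.2.2.1.2 (add ¬W, ¬W):
                    ○ open, literals {W=0, X=0, Z=0}.
              branch 1.2.2.2 (add X):
                (W ↔ W): β-rule — branch into W, W  //  ¬W, ¬W.
                  branch 1.2.2.2.1 (add W, W):
                    ○ open, literals {W=1, X=1, Z=0}.
                  branch 1.2.2.2.2 (add ¬W, ¬W):
                    ○ open, literals {W=0, X=1, Z=0}.
  branch 2 (add (W ∧ ¬¬W)):
    (W ∧ ¬¬W): α-rule — add W, ¬¬W.
    ¬¬W: drop double negation, giving W.
    ○ open, literals {W=1}.
3 branches closed, 9 open.
Each open branch fixes some atoms; the unmentioned ones are free. Counting distinct full assignments: branch {W=1, X=0, Z=0} (Y) contributes 2 new; branch {X=0, Y=1, Z=0} (W) contributes 1 new; branch {W=1, X=1, Z=0} (Y) contributes 2 new; branch {X=1, Y=1, Z=0} (W) contributes 1 new; branch {W=1, X=0, Z=0} (Y) contributes 0 new; branch {W=0, X=0, Z=0} (Y) contributes 1 new; branch {W=1, X=1, Z=0} (Y) contributes 0 new; branch {W=0, X=1, Z=0} (Y) contributes 1 new; branch {W=1} (Z, X, Y) contributes 4 new. Total: 12.

12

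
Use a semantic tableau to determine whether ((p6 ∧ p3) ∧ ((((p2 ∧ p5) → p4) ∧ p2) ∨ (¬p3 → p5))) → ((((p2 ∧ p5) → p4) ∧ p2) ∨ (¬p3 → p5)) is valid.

Assume the negation and expand:
Initial set: {¬(((p6 ∧ p3) ∧ ((((p2 ∧ p5) → p4) ∧ p2) ∨ (¬p3 → p5))) → ((((p2 ∧ p5) → p4) ∧ p2) ∨ (¬p3 → p5)))}.
¬(((p6 ∧ p3) ∧ ((((p2 ∧ p5) → p4) ∧ p2) ∨ (¬p3 → p5))) → ((((p2 ∧ p5) → p4) ∧ p2) ∨ (¬p3 → p5))): α-rule — add ((p6 ∧ p3) ∧ ((((p2 ∧ p5) → p4) ∧ p2) ∨ (¬p3 → p5))), ¬((((p2 ∧ p5) → p4) ∧ p2) ∨ (¬p3 → p5)).
((p6 ∧ p3) ∧ ((((p2 ∧ p5) → p4) ∧ p2) ∨ (¬p3 → p5))): α-rule — add (p6 ∧ p3), ((((p2 ∧ p5) → p4) ∧ p2) ∨ (¬p3 → p5)).
¬((((p2 ∧ p5) → p4) ∧ p2) ∨ (¬p3 → p5)): α-rule — add ¬(((p2 ∧ p5) → p4) ∧ p2), ¬(¬p3 → p5).
(p6 ∧ p3): α-rule — add p6, p3.
¬(¬p3 → p5): α-rule — add ¬p3, ¬p5.
× closes — contains both p3 and ¬p3.
All 1 branch closes.
Every branch closed, so the negation is unsatisfiable and the formula is valid.

Valid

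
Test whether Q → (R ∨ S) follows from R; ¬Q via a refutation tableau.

Yes

Initial set: {T R; T ¬Q; F (Q → (R ∨ S))}.
F (Q → (R ∨ S)): α-rule — add T Q, F (R ∨ S).
× closes — contains both Q and ¬Q.
All 1 branch closes.
Every branch closed, so the premises entail the conclusion.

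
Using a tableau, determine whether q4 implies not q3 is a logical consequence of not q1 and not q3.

Initial set: {(not q1 and not q3); not (q4 implies not q3)}.
(not q1 and not q3): α-rule — add not q1, not q3.
not (q4 implies not q3): α-rule — add q4, not not q3.
× closes — contains both q3 and not q3.
All 1 branch closes.
Every branch closed, so the premises entail the conclusion.

Yes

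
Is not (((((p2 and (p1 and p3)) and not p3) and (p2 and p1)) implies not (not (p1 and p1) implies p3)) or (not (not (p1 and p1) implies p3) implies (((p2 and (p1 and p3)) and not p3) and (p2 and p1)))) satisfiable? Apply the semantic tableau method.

Initial set: {not (((((p2 and (p1 and p3)) and not p3) and (p2 and p1)) implies not (not (p1 and p1) implies p3)) or (not (not (p1 and p1) implies p3) implies (((p2 and (p1 and p3)) and not p3) and (p2 and p1))))}.
not (((((p2 and (p1 and p3)) and not p3) and (p2 and p1)) implies not (not (p1 and p1) implies p3)) or (not (not (p1 and p1) implies p3) implies (((p2 and (p1 and p3)) and not p3) and (p2 and p1)))): α-rule — add not ((((p2 and (p1 and p3)) and not p3) and (p2 and p1)) implies not (not (p1 and p1) implies p3)), not (not (not (p1 and p1) implies p3) implies (((p2 and (p1 and p3)) and not p3) and (p2 and p1))).
not ((((p2 and (p1 and p3)) and not p3) and (p2 and p1)) implies not (not (p1 and p1) implies p3)): α-rule — add (((p2 and (p1 and p3)) and not p3) and (p2 and p1)), not not (not (p1 and p1) implies p3).
not (not (not (p1 and p1) implies p3) implies (((p2 and (p1 and p3)) and not p3) and (p2 and p1))): α-rule — add not (not (p1 and p1) implies p3), not (((p2 and (p1 and p3)) and not p3) and (p2 and p1)).
(((p2 and (p1 and p3)) and not p3) and (p2 and p1)): α-rule — add ((p2 and (p1 and p3)) and not p3), (p2 and p1).
not (not (p1 and p1) implies p3): α-rule — add not (p1 and p1), not p3.
((p2 and (p1 and p3)) and not p3): α-rule — add (p2 and (p1 and p3)), not p3.
(p2 and p1): α-rule — add p2, p1.
(p2 and (p1 and p3)): α-rule — add p2, (p1 and p3).
(p1 and p3): α-rule — add p1, p3.
× closes — contains both p3 and not p3.
All 1 branch closes.
Every branch closed; the formula is unsatisfiable.

Unsatisfiable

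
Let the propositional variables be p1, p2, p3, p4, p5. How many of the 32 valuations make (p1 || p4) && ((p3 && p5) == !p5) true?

Initial set: {((p1 || p4) && ((p3 && p5) == !p5))}.
((p1 || p4) && ((p3 && p5) == !p5)): α-rule — add (p1 || p4), ((p3 && p5) == !p5).
(p1 || p4): β-rule — branch into p1  //  p4.
  branch 1 (add p1):
    ((p3 && p5) == !p5): β-rule — branch into (p3 && p5), !p5  //  !(p3 && p5), !!p5.
      branch 1.1 (add (p3 && p5), !p5):
        (p3 && p5): α-rule — add p3, p5.
        × closes — contains both p5 and !p5.
      branch 1.2 (add !(p3 && p5), !!p5):
        !(p3 && p5): β-rule — branch into !p3  //  !p5.
          branch 1.2.1 (add !p3):
            ○ open, literals {p1=T, p3=F, p5=T}.
          branch 1.2.2 (add !p5):
            × closes — contains both p5 and !p5.
  branch 2 (add p4):
    ((p3 && p5) == !p5): β-rule — branch into (p3 && p5), !p5  //  !(p3 && p5), !!p5.
      branch 2.1 (add (p3 && p5), !p5):
        (p3 && p5): α-rule — add p3, p5.
        × closes — contains both p5 and !p5.
      branch 2.2 (add !(p3 && p5), !!p5):
        !(p3 && p5): β-rule — branch into !p3  //  !p5.
          branch 2.2.1 (add !p3):
            ○ open, literals {p3=F, p4=T, p5=T}.
          branch 2.2.2 (add !p5):
            × closes — contains both p5 and !p5.
4 branches closed, 2 open.
Each open branch fixes some atoms; the unmentioned ones are free. Counting distinct full assignments: branch {p1=T, p3=F, p5=T} (p2, p4) contributes 4 new; branch {p3=F, p4=T, p5=T} (p1, p2) contributes 2 new. Total: 6.

6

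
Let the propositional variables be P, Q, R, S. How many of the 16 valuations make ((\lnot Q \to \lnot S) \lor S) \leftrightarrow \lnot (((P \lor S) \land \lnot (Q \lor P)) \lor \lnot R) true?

7

Initial set: {T (((\lnot Q \to \lnot S) \lor S) \leftrightarrow \lnot (((P \lor S) \land \lnot (Q \lor P)) \lor \lnot R))}.
T (((\lnot Q \to \lnot S) \lor S) \leftrightarrow \lnot (((P \lor S) \land \lnot (Q \lor P)) \lor \lnot R)): β-rule — branch into T ((\lnot Q \to \lnot S) \lor S), T \lnot (((P \lor S) \land \lnot (Q \lor P)) \lor \lnot R)  //  F ((\lnot Q \to \lnot S) \lor S), F \lnot (((P \lor S) \land \lnot (Q \lor P)) \lor \lnot R).
  branch 1 (add T ((\lnot Q \to \lnot S) \lor S), T \lnot (((P \lor S) \land \lnot (Q \lor P)) \lor \lnot R)):
    T \lnot (((P \lor S) \land \lnot (Q \lor P)) \lor \lnot R): α-rule — add F ((P \lor S) \land \lnot (Q \lor P)), F \lnot R.
    T ((\lnot Q \to \lnot S) \lor S): β-rule — branch into T (\lnot Q \to \lnot S)  //  T S.
      branch 1.1 (add T (\lnot Q \to \lnot S)):
        F ((P \lor S) \land \lnot (Q \lor P)): β-rule — branch into F (P \lor S)  //  F \lnot (Q \lor P).
          branch 1.1.1 (add F (P \lor S)):
            F (P \lor S): α-rule — add F P, F S.
            T (\lnot Q \to \lnot S): β-rule — branch into F \lnot Q  //  T \lnot S.
              branch 1.1.1.1 (add F \lnot Q):
                ○ open, literals {P=false, Q=true, R=true, S=false}.
              branch 1.1.1.2 (add T \lnot S):
                ○ open, literals {P=false, R=true, S=false}.
          branch 1.1.2 (add F \lnot (Q \lor P)):
            T (\lnot Q \to \lnot S): β-rule — branch into F \lnot Q  //  T \lnot S.
              branch 1.1.2.1 (add F \lnot Q):
                F \lnot (Q \lor P): β-rule — branch into T Q  //  T P.
                  branch 1.1.2.1.1 (add T Q):
                    ○ open, literals {Q=true, R=true}.
                  branch 1.1.2.1.2 (add T P):
                    ○ open, literals {P=true, Q=true, R=true}.
              branch 1.1.2.2 (add T \lnot S):
                F \lnot (Q \lor P): β-rule — branch into T Q  //  T P.
                  branch 1.1.2.2.1 (add T Q):
                    ○ open, literals {Q=true, R=true, S=false}.
                  branch 1.1.2.2.2 (add T P):
                    ○ open, literals {P=true, R=true, S=false}.
      branch 1.2 (add T S):
        F ((P \lor S) \land \lnot (Q \lor P)): β-rule — branch into F (P \lor S)  //  F \lnot (Q \lor P).
          branch 1.2.1 (add F (P \lor S)):
            F (P \lor S): α-rule — add F P, F S.
            × closes — contains both S and \lnot S.
          branch 1.2.2 (add F \lnot (Q \lor P)):
            F \lnot (Q \lor P): β-rule — branch into T Q  //  T P.
              branch 1.2.2.1 (add T Q):
                ○ open, literals {Q=true, R=true, S=true}.
              branch 1.2.2.2 (add T P):
                ○ open, literals {P=true, R=true, S=true}.
  branch 2 (add F ((\lnot Q \to \lnot S) \lor S), F \lnot (((P \lor S) \land \lnot (Q \lor P)) \lor \lnot R)):
    F ((\lnot Q \to \lnot S) \lor S): α-rule — add F (\lnot Q \to \lnot S), F S.
    F (\lnot Q \to \lnot S): α-rule — add T \lnot Q, F \lnot S.
    × closes — contains both S and \lnot S.
2 branches closed, 8 open.
Each open branch fixes some atoms; the unmentioned ones are free. Counting distinct full assignments: branch {P=false, Q=true, R=true, S=false} (none free) contributes 1 new; branch {P=false, R=true, S=false} (Q) contributes 1 new; branch {Q=true, R=true} (P, S) contributes 3 new; branch {P=true, Q=true, R=true} (S) contributes 0 new; branch {Q=true, R=true, S=false} (P) contributes 0 new; branch {P=true, R=true, S=false} (Q) contributes 1 new; branch {Q=true, R=true, S=true} (P) contributes 0 new; branch {P=true, R=true, S=true} (Q) contributes 1 new. Total: 7.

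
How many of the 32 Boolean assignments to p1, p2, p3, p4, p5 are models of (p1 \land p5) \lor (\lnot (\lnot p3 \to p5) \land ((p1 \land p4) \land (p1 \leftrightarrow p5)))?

Initial set: {T ((p1 \land p5) \lor (\lnot (\lnot p3 \to p5) \land ((p1 \land p4) \land (p1 \leftrightarrow p5))))}.
T ((p1 \land p5) \lor (\lnot (\lnot p3 \to p5) \land ((p1 \land p4) \land (p1 \leftrightarrow p5)))): β-rule — branch into T (p1 \land p5)  //  T (\lnot (\lnot p3 \to p5) \land ((p1 \land p4) \land (p1 \leftrightarrow p5))).
  branch 1 (add T (p1 \land p5)):
    T (p1 \land p5): α-rule — add T p1, T p5.
    ○ open, literals {p1=1, p5=1}.
  branch 2 (add T (\lnot (\lnot p3 \to p5) \land ((p1 \land p4) \land (p1 \leftrightarrow p5)))):
    T (\lnot (\lnot p3 \to p5) \land ((p1 \land p4) \land (p1 \leftrightarrow p5))): α-rule — add T \lnot (\lnot p3 \to p5), T ((p1 \land p4) \land (p1 \leftrightarrow p5)).
    T \lnot (\lnot p3 \to p5): α-rule — add T \lnot p3, F p5.
    T ((p1 \land p4) \land (p1 \leftrightarrow p5)): α-rule — add T (p1 \land p4), T (p1 \leftrightarrow p5).
    T (p1 \land p4): α-rule — add T p1, T p4.
    T (p1 \leftrightarrow p5): β-rule — branch into T p1, T p5  //  F p1, F p5.
      branch 2.1 (add T p1, T p5):
        × closes — contains both p5 and \lnot p5.
      branch 2.2 (add F p1, F p5):
        × closes — contains both p1 and \lnot p1.
2 branches closed, 1 open.
Each open branch fixes some atoms; the unmentioned ones are free. Counting distinct full assignments: branch {p1=1, p5=1} (p2, p3, p4) contributes 8 new. Total: 8.

8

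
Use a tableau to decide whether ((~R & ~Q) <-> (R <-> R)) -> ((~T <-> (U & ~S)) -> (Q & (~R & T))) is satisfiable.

Satisfiable

Initial set: {(((~R & ~Q) <-> (R <-> R)) -> ((~T <-> (U & ~S)) -> (Q & (~R & T))))}.
(((~R & ~Q) <-> (R <-> R)) -> ((~T <-> (U & ~S)) -> (Q & (~R & T)))): β-rule — branch into ~((~R & ~Q) <-> (R <-> R))  //  ((~T <-> (U & ~S)) -> (Q & (~R & T))).
  branch 1 (add ~((~R & ~Q) <-> (R <-> R))):
    ~((~R & ~Q) <-> (R <-> R)): β-rule — branch into (~R & ~Q), ~(R <-> R)  //  ~(~R & ~Q), (R <-> R).
      branch 1.1 (add (~R & ~Q), ~(R <-> R)):
        (~R & ~Q): α-rule — add ~R, ~Q.
        ~(R <-> R): β-rule — branch into R, ~R  //  ~R, R.
          branch 1.1.1 (add R, ~R):
            × closes — contains both R and ~R.
          branch 1.1.2 (add ~R, R):
            × closes — contains both R and ~R.
      branch 1.2 (add ~(~R & ~Q), (R <-> R)):
        ~(~R & ~Q): β-rule — branch into ~~R  //  ~~Q.
          branch 1.2.1 (add ~~R):
            (R <-> R): β-rule — branch into R, R  //  ~R, ~R.
              branch 1.2.1.1 (add R, R):
                ○ open, literals {R=T}.
              branch 1.2.1.2 (add ~R, ~R):
                × closes — contains both R and ~R.
          branch 1.2.2 (add ~~Q):
            (R <-> R): β-rule — branch into R, R  //  ~R, ~R.
              branch 1.2.2.1 (add R, R):
                ○ open, literals {Q=T, R=T}.
              branch 1.2.2.2 (add ~R, ~R):
                ○ open, literals {Q=T, R=F}.
  branch 2 (add ((~T <-> (U & ~S)) -> (Q & (~R & T)))):
    ((~T <-> (U & ~S)) -> (Q & (~R & T))): β-rule — branch into ~(~T <-> (U & ~S))  //  (Q & (~R & T)).
      branch 2.1 (add ~(~T <-> (U & ~S))):
        ~(~T <-> (U & ~S)): β-rule — branch into ~T, ~(U & ~S)  //  ~~T, (U & ~S).
          branch 2.1.1 (add ~T, ~(U & ~S)):
            ~(U & ~S): β-rule — branch into ~U  //  ~~S.
              branch 2.1.1.1 (add ~U):
                ○ open, literals {T=F, U=F}.
              branch 2.1.1.2 (add ~~S):
                ○ open, literals {S=T, T=F}.
          branch 2.1.2 (add ~~T, (U & ~S)):
            (U & ~S): α-rule — add U, ~S.
            ○ open, literals {S=F, T=T, U=T}.
      branch 2.2 (add (Q & (~R & T))):
        (Q & (~R & T)): α-rule — add Q, (~R & T).
        (~R & T): α-rule — add ~R, T.
        ○ open, literals {Q=T, R=F, T=T}.
3 branches closed, 7 open.
An open branch gives a satisfying assignment: R=T.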